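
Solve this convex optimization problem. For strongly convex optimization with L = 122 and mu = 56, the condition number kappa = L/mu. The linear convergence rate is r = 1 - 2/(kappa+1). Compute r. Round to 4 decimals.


Step 1: Compute the condition number.
kappa = L/mu = 122/56 = 2.1786
Step 2: Compute the convergence rate.
r = 1 - 2/(kappa + 1) = 1 - 2*mu/(L + mu) = (L - mu)/(L + mu) = 66/178 = 0.3708


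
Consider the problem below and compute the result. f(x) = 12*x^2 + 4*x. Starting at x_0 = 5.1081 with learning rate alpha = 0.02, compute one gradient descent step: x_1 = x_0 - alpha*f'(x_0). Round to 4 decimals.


We compute the gradient at x_0 and apply the update.
f'(x) = 24*x + 4
f'(5.1081) = 24*5.1081 + 4 = 126.5944
x_1 = 5.1081 - 0.02*126.5944 = 2.5762


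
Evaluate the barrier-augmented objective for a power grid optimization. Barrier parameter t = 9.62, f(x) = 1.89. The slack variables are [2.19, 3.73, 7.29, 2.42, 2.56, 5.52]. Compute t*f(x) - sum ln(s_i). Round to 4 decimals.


Step 1: Compute log-barrier.
ln values: [0.7839, 1.3164, 1.9865, 0.8838, 0.94, 1.7084]
phi = -(0.7839 + 1.3164 + 1.9865 + 0.8838 + 0.94 + 1.7084) = -7.619
Step 2: Compute augmented objective.
t*f(x) = 9.62*1.89 = 18.1818
Total = 18.1818 - 7.619 = 10.5628


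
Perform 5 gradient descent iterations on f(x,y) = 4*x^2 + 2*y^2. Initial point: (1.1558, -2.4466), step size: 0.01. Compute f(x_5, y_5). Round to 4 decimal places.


Gradient descent on f(x,y) = 4*x^2 + 2*y^2.
Starting point: (1.1558, -2.4466), alpha = 0.01
Step 1: grad_x = 2*4*1.1558 = 9.2464, grad_y = 2*2*-2.4466 = -9.7864
  x_1 = 1.1558 - 0.01*9.2464 = 1.0633
  y_1 = -2.4466 - 0.01*-9.7864 = -2.3487
Step 2: grad_x = 2*4*1.0633 = 8.5067, grad_y = 2*2*-2.3487 = -9.3949
  x_2 = 1.0633 - 0.01*8.5067 = 0.9783
  y_2 = -2.3487 - 0.01*-9.3949 = -2.2548
Step 3: grad_x = 2*4*0.9783 = 7.8262, grad_y = 2*2*-2.2548 = -9.0191
  x_3 = 0.9783 - 0.01*7.8262 = 0.9
  y_3 = -2.2548 - 0.01*-9.0191 = -2.1646
Step 4: grad_x = 2*4*0.9 = 7.2001, grad_y = 2*2*-2.1646 = -8.6584
  x_4 = 0.9 - 0.01*7.2001 = 0.828
  y_4 = -2.1646 - 0.01*-8.6584 = -2.078
Step 5: grad_x = 2*4*0.828 = 6.6241, grad_y = 2*2*-2.078 = -8.312
  x_5 = 0.828 - 0.01*6.6241 = 0.7618
  y_5 = -2.078 - 0.01*-8.312 = -1.9949
f(0.7618, -1.9949) = 4*0.7618^2 + 2*(-1.9949)^2 = 10.2803


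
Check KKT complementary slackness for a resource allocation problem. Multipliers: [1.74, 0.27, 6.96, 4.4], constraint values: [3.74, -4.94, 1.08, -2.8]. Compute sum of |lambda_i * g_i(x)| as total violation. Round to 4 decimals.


KKT complementary slackness check:
lambda_1 * g_1 = 1.74 * 3.74 = 6.5076
lambda_2 * g_2 = 0.27 * -4.94 = -1.3338
lambda_3 * g_3 = 6.96 * 1.08 = 7.5168
lambda_4 * g_4 = 4.4 * -2.8 = -12.32
Total violation = 6.5076 + 1.3338 + 7.5168 + 12.32 = 27.6782


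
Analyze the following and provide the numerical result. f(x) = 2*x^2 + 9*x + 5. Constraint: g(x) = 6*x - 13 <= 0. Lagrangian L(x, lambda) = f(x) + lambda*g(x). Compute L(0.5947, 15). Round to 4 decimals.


Step 1: Evaluate f(x).
f(0.5947) = 2*0.5947^2 + 9*0.5947 + 5 = 11.0596
Step 2: Evaluate g(x).
g(0.5947) = 6*0.5947 - 13 = -9.4318
Step 3: Compute Lagrangian.
L = 11.0596 + 15*-9.4318 = -130.4174


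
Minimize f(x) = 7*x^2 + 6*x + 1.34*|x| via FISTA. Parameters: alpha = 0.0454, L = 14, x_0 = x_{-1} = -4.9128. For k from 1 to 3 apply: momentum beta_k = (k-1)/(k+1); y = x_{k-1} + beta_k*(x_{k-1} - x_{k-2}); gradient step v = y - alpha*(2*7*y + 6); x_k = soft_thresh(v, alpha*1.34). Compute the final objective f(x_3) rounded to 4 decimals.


FISTA on f(x) = 7*x^2 + 6*x + 1.34*|x|
L = 14, alpha = 0.0454
Iteration 1: beta = 0.0, y = -4.9128 + 0.0*(-4.9128 + 4.9128) = -4.9128
  grad(y) = -62.7792, v = y - alpha*grad = -2.0626
  prox(v) = soft_thresh(-2.0626, 0.0608) = -2.0018
Iteration 2: beta = 0.3333, y = -2.0018 + 0.3333*(-2.0018 + 4.9128) = -1.0315
  grad(y) = -8.4403, v = y - alpha*grad = -0.6483
  prox(v) = soft_thresh(-0.6483, 0.0608) = -0.5874
Iteration 3: beta = 0.5, y = -0.5874 + 0.5*(-0.5874 + 2.0018) = 0.1198
  grad(y) = 7.6766, v = y - alpha*grad = -0.2288
  prox(v) = soft_thresh(-0.2288, 0.0608) = -0.1679
f(x_3) = 7*(-0.1679)^2 + 6*(-0.1679) + 1.34*|-0.1679| = -0.5851


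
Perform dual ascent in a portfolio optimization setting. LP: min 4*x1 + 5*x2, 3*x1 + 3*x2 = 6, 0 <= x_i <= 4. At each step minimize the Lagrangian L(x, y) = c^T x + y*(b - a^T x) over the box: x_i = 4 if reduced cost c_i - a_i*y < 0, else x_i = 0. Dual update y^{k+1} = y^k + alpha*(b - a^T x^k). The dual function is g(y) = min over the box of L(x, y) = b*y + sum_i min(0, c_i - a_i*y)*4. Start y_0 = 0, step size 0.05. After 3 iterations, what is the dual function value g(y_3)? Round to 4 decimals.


Dual ascent for LP: min 4*x1 + 5*x2, 3*x1 + 3*x2 = 6, 0 <= x_i <= 4
Step 1: y^k = 0.0, reduced costs: (4.0, 5.0)
  x^k = (0.0, 0.0), subgradient = b - a^T x = 6.0
  y^{k+1} = 0.0 + 0.05*6.0 = 0.3
Step 2: y^k = 0.3, reduced costs: (3.1, 4.1)
  x^k = (0.0, 0.0), subgradient = b - a^T x = 6.0
  y^{k+1} = 0.3 + 0.05*6.0 = 0.6
Step 3: y^k = 0.6, reduced costs: (2.2, 3.2)
  x^k = (0.0, 0.0), subgradient = b - a^T x = 6.0
  y^{k+1} = 0.6 + 0.05*6.0 = 0.9
Dual objective at y_3 = 0.9: reduced costs (1.3, 2.3), box minimizer x = (0.0, 0.0)
g(y_3) = b*y + (c1 - a1*y)*x1 + (c2 - a2*y)*x2 = 6*0.9 + 1.3*0.0 + 2.3*0.0 = 5.4 + 0.0 + 0.0 = 5.4


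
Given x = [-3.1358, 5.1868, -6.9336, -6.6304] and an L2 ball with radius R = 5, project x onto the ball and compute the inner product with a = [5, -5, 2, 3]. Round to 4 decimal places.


Step 1: Compute ||x|| (intermediates to 6 decimals).
||x|| = sqrt((-3.1358)^2 + 5.1868^2 + (-6.9336)^2 + (-6.6304)^2) = 11.347826
Step 2: Project.
Since ||x|| > R, scale = R/||x|| = 5/11.347826 = 0.440613, proj(x) = scale * x
proj(x) = [-1.381674, 2.285372, -3.055034, -2.92144]
Step 3: Dot product.
a^T * proj(x) = 5*(-1.381674) - 5*2.285372 + 2*(-3.055034) + 3*(-2.92144) = -33.2096


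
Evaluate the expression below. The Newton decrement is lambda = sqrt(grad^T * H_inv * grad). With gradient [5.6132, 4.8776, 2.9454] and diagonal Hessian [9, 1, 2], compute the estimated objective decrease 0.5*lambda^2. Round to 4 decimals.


Step 1: H is diagonal, so H^(-1) * g = [0.6237, 4.8776, 1.4727].
Step 2: g^T H^(-1) g = sum_i g_i^2 / H_ii
  = (5.6132)^2/9 + (4.8776)^2/1 + (2.9454)^2/2
  = 3.5009 + 23.791 + 4.3377 = 31.6296
Step 3: Objective decrease = 0.5 * g^T H^(-1) g = 15.8148


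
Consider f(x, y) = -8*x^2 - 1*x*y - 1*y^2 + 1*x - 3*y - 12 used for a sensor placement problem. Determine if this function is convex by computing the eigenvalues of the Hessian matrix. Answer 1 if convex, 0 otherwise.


The Hessian of f(x,y) = -8*x^2 - 1*x*y - 1*y^2 + 1*x - 3*y - 12 is:
H = [[-16, -1], [-1, -2]]
Trace = -16 - 2 = -18
Determinant = -16*-2 - (-1)^2 = 31
Discriminant = (-18)^2 - 4*31 = 200.0
Eigenvalues: lambda_1 = -16.0711, lambda_2 = -1.9289
The function is not convex.

0


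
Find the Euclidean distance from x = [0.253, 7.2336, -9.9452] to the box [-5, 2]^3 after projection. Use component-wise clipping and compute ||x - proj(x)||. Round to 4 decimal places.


Project each component onto [-5, 2].
clip(0.253) = 0.253, clip(7.2336) = 2.0, clip(-9.9452) = -5.0
Projection = [0.253, 2.0, -5.0]
Squared diffs: [0.0, 27.3906, 24.455]
Distance = sqrt(51.8456) = 7.2004


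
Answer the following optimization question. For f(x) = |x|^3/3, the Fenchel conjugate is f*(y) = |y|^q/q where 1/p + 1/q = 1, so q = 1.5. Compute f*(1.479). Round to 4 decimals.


The conjugate exponent q satisfies 1/p + 1/q = 1.
p = 3, so q = 3/(3 - 1) = 1.5
|y|^q = 1.479^1.5 = 1.7987
f*(1.479) = 1.7987 / 1.5 = 1.1991


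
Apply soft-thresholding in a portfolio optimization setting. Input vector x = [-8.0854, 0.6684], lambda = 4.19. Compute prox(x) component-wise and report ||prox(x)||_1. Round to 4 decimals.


Soft-thresholding with lambda = 4.19:
prox(-8.0854) = sign(-8.0854)*max(|-8.0854| - 4.19, 0) = -3.8954
prox(0.6684) = sign(0.6684)*max(|0.6684| - 4.19, 0) = 0.0
prox(x) = [-3.8954, 0.0]
||prox(x)||_1 = 3.8954 + 0.0 = 3.8954


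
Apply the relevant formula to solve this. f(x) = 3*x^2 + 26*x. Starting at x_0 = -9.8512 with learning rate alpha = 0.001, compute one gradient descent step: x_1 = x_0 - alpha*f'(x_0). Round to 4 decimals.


We compute the gradient at x_0 and apply the update.
f'(x) = 6*x + 26
f'(-9.8512) = 6*-9.8512 + 26 = -33.1072
x_1 = -9.8512 - 0.001*-33.1072 = -9.8181


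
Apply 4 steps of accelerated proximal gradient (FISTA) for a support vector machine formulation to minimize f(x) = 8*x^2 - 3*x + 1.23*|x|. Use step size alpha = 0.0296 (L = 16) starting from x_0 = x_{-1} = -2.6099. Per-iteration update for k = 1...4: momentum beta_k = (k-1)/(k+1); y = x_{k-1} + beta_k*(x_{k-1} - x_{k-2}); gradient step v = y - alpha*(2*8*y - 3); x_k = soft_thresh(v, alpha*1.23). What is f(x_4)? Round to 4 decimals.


FISTA on f(x) = 8*x^2 - 3*x + 1.23*|x|
L = 16, alpha = 0.0296
Iteration 1: beta = 0.0, y = -2.6099 + 0.0*(-2.6099 + 2.6099) = -2.6099
  grad(y) = -44.7584, v = y - alpha*grad = -1.2851
  prox(v) = soft_thresh(-1.2851, 0.0364) = -1.2486
Iteration 2: beta = 0.3333, y = -1.2486 + 0.3333*(-1.2486 + 2.6099) = -0.7949
  grad(y) = -15.7183, v = y - alpha*grad = -0.3296
  prox(v) = soft_thresh(-0.3296, 0.0364) = -0.2932
Iteration 3: beta = 0.5, y = -0.2932 + 0.5*(-0.2932 + 1.2486) = 0.1845
  grad(y) = -0.0482, v = y - alpha*grad = 0.1859
  prox(v) = soft_thresh(0.1859, 0.0364) = 0.1495
Iteration 4: beta = 0.6, y = 0.1495 + 0.6*(0.1495 + 0.2932) = 0.4151
  grad(y) = 3.6423, v = y - alpha*grad = 0.3073
  prox(v) = soft_thresh(0.3073, 0.0364) = 0.2709
f(x_4) = 8*0.2709^2 - 3*0.2709 + 1.23*|0.2709| = 0.1077


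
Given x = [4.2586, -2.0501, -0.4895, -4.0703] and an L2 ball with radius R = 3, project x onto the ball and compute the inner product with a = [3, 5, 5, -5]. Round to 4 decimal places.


Step 1: Compute ||x|| (intermediates to 6 decimals).
||x|| = sqrt(4.2586^2 + (-2.0501)^2 + (-0.4895)^2 + (-4.0703)^2) = 6.256639
Step 2: Project.
Since ||x|| > R, scale = R/||x|| = 3/6.256639 = 0.479491, proj(x) = scale * x
proj(x) = [2.04196, -0.983004, -0.234711, -1.951672]
Step 3: Dot product.
a^T * proj(x) = 3*2.04196 + 5*(-0.983004) + 5*(-0.234711) - 5*(-1.951672) = 9.7957


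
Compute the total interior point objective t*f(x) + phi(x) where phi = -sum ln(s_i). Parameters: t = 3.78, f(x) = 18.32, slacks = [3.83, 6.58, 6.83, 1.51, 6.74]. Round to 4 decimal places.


Step 1: Compute log-barrier.
ln values: [1.3429, 1.884, 1.9213, 0.4121, 1.9081]
phi = -(1.3429 + 1.884 + 1.9213 + 0.4121 + 1.9081) = -7.4684
Step 2: Compute augmented objective.
t*f(x) = 3.78*18.32 = 69.2496
Total = 69.2496 - 7.4684 = 61.7812


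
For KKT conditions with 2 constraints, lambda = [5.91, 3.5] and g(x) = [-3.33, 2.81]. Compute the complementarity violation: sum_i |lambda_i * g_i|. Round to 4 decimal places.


KKT complementary slackness check:
lambda_1 * g_1 = 5.91 * -3.33 = -19.6803
lambda_2 * g_2 = 3.5 * 2.81 = 9.835
Total violation = 19.6803 + 9.835 = 29.5153


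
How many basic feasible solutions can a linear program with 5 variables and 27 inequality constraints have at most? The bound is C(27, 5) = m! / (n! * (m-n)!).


Each vertex corresponds to some choice of n active constraints out of m, so the number of vertices is at most C(m, n) = m! / (n!(m-n)!).
m = 27, n = 5
Numerator: 27 * 26 * 25 * 24 * 23
Denominator: 5! = 120
C(27, 5) = 80730


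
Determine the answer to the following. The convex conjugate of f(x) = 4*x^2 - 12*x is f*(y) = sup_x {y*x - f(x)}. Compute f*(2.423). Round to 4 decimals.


f*(y) = sup_x {y*x - a*x^2 - b*x} = sup_x {(y-b)*x - a*x^2}
FOC: (y - b) - 2a*x = 0 => x* = (y - b)/(2a)
x* = (2.423 + 12)/(2*4) = 1.8029
f*(2.423) = (y-b)^2/(4a) = (2.423 + 12)^2/(4*4)
= 208.0229/16 = 13.0014


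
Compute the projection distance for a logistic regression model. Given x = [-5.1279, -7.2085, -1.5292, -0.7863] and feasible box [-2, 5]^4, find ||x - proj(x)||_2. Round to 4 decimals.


Project each component onto [-2, 5].
clip(-5.1279) = -2.0, clip(-7.2085) = -2.0, clip(-1.5292) = -1.5292, clip(-0.7863) = -0.7863
Projection = [-2.0, -2.0, -1.5292, -0.7863]
Squared diffs: [9.7838, 27.1285, 0.0, 0.0]
Distance = sqrt(36.9123) = 6.0755


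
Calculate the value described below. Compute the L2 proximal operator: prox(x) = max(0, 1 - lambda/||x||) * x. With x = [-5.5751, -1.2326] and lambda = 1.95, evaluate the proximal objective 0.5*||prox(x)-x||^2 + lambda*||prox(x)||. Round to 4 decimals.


Step 1: Compute ||x||.
||x|| = 5.7097
Step 2: Compute scaling factor.
scale = max(0, 1 - 1.95/5.7097) = 0.6585
Step 3: prox(x) = [-3.6711, -0.8116]
||prox(x)|| = 3.7597
Step 4: Proximal objective.
0.5*||prox-x||^2 = 1.9013
lambda*||prox|| = 7.3314
Total = 9.2327


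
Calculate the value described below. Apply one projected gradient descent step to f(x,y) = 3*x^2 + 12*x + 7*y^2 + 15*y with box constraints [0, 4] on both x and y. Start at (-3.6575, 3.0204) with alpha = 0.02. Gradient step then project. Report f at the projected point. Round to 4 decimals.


Step 1: Compute gradient at (-3.6575, 3.0204).
grad_x = 2*3*-3.6575 + 12 = -9.945
grad_y = 2*7*3.0204 + 15 = 57.2856
Step 2: Gradient step.
x_raw = -3.6575 - 0.02*-9.945 = -3.4586
y_raw = 3.0204 - 0.02*57.2856 = 1.8747
Step 3: Project onto [0, 4].
x_proj = clip(-3.4586) = 0.0
y_proj = clip(1.8747) = 1.8747
Step 4: Evaluate f.
f(0.0, 1.8747) = 52.7215


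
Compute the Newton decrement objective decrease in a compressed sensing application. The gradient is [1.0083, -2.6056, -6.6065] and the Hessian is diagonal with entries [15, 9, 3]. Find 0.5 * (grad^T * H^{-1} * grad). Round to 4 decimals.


Step 1: H is diagonal, so H^(-1) * g = [0.0672, -0.2895, -2.2022].
Step 2: g^T H^(-1) g = sum_i g_i^2 / H_ii
  = (1.0083)^2/15 + (-2.6056)^2/9 + (-6.6065)^2/3
  = 0.0678 + 0.7544 + 14.5486 = 15.3707
Step 3: Objective decrease = 0.5 * g^T H^(-1) g = 7.6854


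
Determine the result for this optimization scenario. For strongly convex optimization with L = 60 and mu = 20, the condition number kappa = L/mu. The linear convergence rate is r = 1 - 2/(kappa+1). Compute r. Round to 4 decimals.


Step 1: Compute the condition number.
kappa = L/mu = 60/20 = 3.0
Step 2: Compute the convergence rate.
r = 1 - 2/(kappa + 1) = 1 - 2*mu/(L + mu) = (L - mu)/(L + mu) = 40/80 = 0.5


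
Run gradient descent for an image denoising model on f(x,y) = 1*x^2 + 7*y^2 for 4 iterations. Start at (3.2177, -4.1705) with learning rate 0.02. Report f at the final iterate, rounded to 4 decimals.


Gradient descent on f(x,y) = 1*x^2 + 7*y^2.
Starting point: (3.2177, -4.1705), alpha = 0.02
Step 1: grad_x = 2*1*3.2177 = 6.4354, grad_y = 2*7*-4.1705 = -58.387
  x_1 = 3.2177 - 0.02*6.4354 = 3.089
  y_1 = -4.1705 - 0.02*-58.387 = -3.0028
Step 2: grad_x = 2*1*3.089 = 6.178, grad_y = 2*7*-3.0028 = -42.0386
  x_2 = 3.089 - 0.02*6.178 = 2.9654
  y_2 = -3.0028 - 0.02*-42.0386 = -2.162
Step 3: grad_x = 2*1*2.9654 = 5.9309, grad_y = 2*7*-2.162 = -30.2678
  x_3 = 2.9654 - 0.02*5.9309 = 2.8468
  y_3 = -2.162 - 0.02*-30.2678 = -1.5566
Step 4: grad_x = 2*1*2.8468 = 5.6936, grad_y = 2*7*-1.5566 = -21.7928
  x_4 = 2.8468 - 0.02*5.6936 = 2.7329
  y_4 = -1.5566 - 0.02*-21.7928 = -1.1208
f(2.7329, -1.1208) = 1*2.7329^2 + 7*(-1.1208)^2 = 16.2619


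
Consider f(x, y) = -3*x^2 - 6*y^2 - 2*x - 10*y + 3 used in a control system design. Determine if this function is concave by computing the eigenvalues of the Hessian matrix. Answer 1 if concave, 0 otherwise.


The Hessian of f(x,y) = -3*x^2 - 6*y^2 - 2*x - 10*y + 3 is:
H = [[-6, 0], [0, -12]]
Trace = -6 - 12 = -18
Determinant = -6*-12 - (0)^2 = 72
Discriminant = (-18)^2 - 4*72 = 36.0
Eigenvalues: lambda_1 = -12.0, lambda_2 = -6.0
The function is concave.

1


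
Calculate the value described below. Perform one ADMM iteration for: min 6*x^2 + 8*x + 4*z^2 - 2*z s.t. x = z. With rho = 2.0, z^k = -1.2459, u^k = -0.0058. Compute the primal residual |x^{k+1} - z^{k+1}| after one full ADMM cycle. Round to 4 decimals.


ADMM iteration with rho = 2.0, z^k = -1.2459, u^k = -0.0058
Step 1: x-update.
Minimize 6*x^2 + 8*x + (2.0/2)*(x + 1.2459 - 0.0058)^2
FOC: (2*6 + 2.0)*x = -8 + 2.0*(-1.2459 + 0.0058)
x^{k+1} = -0.7486
Step 2: z-update.
Minimize 4*z^2 - 2*z + (2.0/2)*(-0.7486 - z - 0.0058)^2
FOC: (2*4 + 2.0)*z = 2 + 2.0*(-0.7486 - 0.0058)
z^{k+1} = 0.0491
Step 3: u-update.
u^{k+1} = -0.0058 - 0.7486 - 0.0491 = -0.8035
Step 4: Primal residual = |-0.7486 - 0.0491| = 0.7977


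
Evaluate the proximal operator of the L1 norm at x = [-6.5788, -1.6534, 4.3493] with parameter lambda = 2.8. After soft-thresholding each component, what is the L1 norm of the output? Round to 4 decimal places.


Soft-thresholding with lambda = 2.8:
prox(-6.5788) = sign(-6.5788)*max(|-6.5788| - 2.8, 0) = -3.7788
prox(-1.6534) = sign(-1.6534)*max(|-1.6534| - 2.8, 0) = 0.0
prox(4.3493) = sign(4.3493)*max(|4.3493| - 2.8, 0) = 1.5493
prox(x) = [-3.7788, 0.0, 1.5493]
||prox(x)||_1 = 3.7788 + 0.0 + 1.5493 = 5.3281


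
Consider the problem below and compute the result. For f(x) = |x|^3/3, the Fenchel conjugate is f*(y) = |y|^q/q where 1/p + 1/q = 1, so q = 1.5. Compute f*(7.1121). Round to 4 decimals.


The conjugate exponent q satisfies 1/p + 1/q = 1.
p = 3, so q = 3/(3 - 1) = 1.5
|y|^q = 7.1121^1.5 = 18.9669
f*(7.1121) = 18.9669 / 1.5 = 12.6446


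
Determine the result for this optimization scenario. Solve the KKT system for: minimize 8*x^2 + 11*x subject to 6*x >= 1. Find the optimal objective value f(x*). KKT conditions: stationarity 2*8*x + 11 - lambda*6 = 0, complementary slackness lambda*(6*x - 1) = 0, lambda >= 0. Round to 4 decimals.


Step 1: Try lambda = 0 (constraint inactive).
x_unc = -11/(2*8) = -0.6875
Check: 6*-0.6875 = -4.125 < 1 -- violated!
Step 2: Constraint must be active: 6*x = 1
x* = 1/6 = 0.1667 (rounded; the exact value 1/6 is used below)
lambda = (2*8*(1/6) + 11)/6 = 2.2778
Step 3: Compute optimal value.
f(x*) = 8*(1/6)^2 + 11*(1/6) = 2.0556


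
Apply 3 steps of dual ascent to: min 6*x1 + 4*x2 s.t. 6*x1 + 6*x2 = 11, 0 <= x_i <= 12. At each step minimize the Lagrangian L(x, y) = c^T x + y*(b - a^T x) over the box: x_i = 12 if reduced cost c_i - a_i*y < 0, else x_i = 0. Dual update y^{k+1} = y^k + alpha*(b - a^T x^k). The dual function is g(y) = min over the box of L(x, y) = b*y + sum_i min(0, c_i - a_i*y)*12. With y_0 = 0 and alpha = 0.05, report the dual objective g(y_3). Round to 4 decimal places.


Dual ascent for LP: min 6*x1 + 4*x2, 6*x1 + 6*x2 = 11, 0 <= x_i <= 12
Step 1: y^k = 0.0, reduced costs: (6.0, 4.0)
  x^k = (0.0, 0.0), subgradient = b - a^T x = 11.0
  y^{k+1} = 0.0 + 0.05*11.0 = 0.55
Step 2: y^k = 0.55, reduced costs: (2.7, 0.7)
  x^k = (0.0, 0.0), subgradient = b - a^T x = 11.0
  y^{k+1} = 0.55 + 0.05*11.0 = 1.1
Step 3: y^k = 1.1, reduced costs: (-0.6, -2.6)
  x^k = (12.0, 12.0), subgradient = b - a^T x = -133.0
  y^{k+1} = 1.1 + 0.05*-133.0 = -5.55
Dual objective at y_3 = -5.55: reduced costs (39.3, 37.3), box minimizer x = (0.0, 0.0)
g(y_3) = b*y + (c1 - a1*y)*x1 + (c2 - a2*y)*x2 = 11*(-5.55) + 39.3*0.0 + 37.3*0.0 = -61.05 + 0.0 + 0.0 = -61.05


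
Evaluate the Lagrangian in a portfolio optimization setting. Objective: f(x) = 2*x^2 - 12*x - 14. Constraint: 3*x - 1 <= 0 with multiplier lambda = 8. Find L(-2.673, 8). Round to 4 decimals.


Step 1: Evaluate f(x).
f(-2.673) = 2*(-2.673)^2 - 12*(-2.673) - 14 = 32.3659
Step 2: Evaluate g(x).
g(-2.673) = 3*-2.673 - 1 = -9.019
Step 3: Compute Lagrangian.
L = 32.3659 + 8*-9.019 = -39.7861


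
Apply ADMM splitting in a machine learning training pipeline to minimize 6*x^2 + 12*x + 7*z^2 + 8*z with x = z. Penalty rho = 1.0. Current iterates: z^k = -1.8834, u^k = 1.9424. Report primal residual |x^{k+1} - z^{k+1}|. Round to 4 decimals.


ADMM iteration with rho = 1.0, z^k = -1.8834, u^k = 1.9424
Step 1: x-update.
Minimize 6*x^2 + 12*x + (1.0/2)*(x + 1.8834 + 1.9424)^2
FOC: (2*6 + 1.0)*x = -12 + 1.0*(-1.8834 - 1.9424)
x^{k+1} = -1.2174
Step 2: z-update.
Minimize 7*z^2 + 8*z + (1.0/2)*(-1.2174 - z + 1.9424)^2
FOC: (2*7 + 1.0)*z = -8 + 1.0*(-1.2174 + 1.9424)
z^{k+1} = -0.485
Step 3: u-update.
u^{k+1} = 1.9424 - 1.2174 + 0.485 = 1.21
Step 4: Primal residual = |-1.2174 + 0.485| = 0.7324


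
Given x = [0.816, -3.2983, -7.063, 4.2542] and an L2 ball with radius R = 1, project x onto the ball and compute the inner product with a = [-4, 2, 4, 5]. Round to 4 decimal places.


Step 1: Compute ||x|| (intermediates to 6 decimals).
||x|| = sqrt(0.816^2 + (-3.2983)^2 + (-7.063)^2 + 4.2542^2) = 8.917894
Step 2: Project.
Since ||x|| > R, scale = R/||x|| = 1/8.917894 = 0.112134, proj(x) = scale * x
proj(x) = [0.091501, -0.369852, -0.792002, 0.47704]
Step 3: Dot product.
a^T * proj(x) = -4*0.091501 + 2*(-0.369852) + 4*(-0.792002) + 5*0.47704 = -1.8885


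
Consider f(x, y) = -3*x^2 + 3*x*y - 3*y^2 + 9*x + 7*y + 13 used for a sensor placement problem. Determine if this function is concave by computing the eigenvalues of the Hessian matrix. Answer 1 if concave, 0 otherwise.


The Hessian of f(x,y) = -3*x^2 + 3*x*y - 3*y^2 + 9*x + 7*y + 13 is:
H = [[-6, 3], [3, -6]]
Trace = -6 - 6 = -12
Determinant = -6*-6 - (3)^2 = 27
Discriminant = (-12)^2 - 4*27 = 36.0
Eigenvalues: lambda_1 = -9.0, lambda_2 = -3.0
The function is concave.

1


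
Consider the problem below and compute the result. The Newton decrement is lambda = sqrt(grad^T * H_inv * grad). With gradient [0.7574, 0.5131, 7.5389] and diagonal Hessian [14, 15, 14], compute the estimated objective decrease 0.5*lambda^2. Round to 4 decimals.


Step 1: H is diagonal, so H^(-1) * g = [0.0541, 0.0342, 0.5385].
Step 2: g^T H^(-1) g = sum_i g_i^2 / H_ii
  = (0.7574)^2/14 + (0.5131)^2/15 + (7.5389)^2/14
  = 0.041 + 0.0176 + 4.0596 = 4.1182
Step 3: Objective decrease = 0.5 * g^T H^(-1) g = 2.0591


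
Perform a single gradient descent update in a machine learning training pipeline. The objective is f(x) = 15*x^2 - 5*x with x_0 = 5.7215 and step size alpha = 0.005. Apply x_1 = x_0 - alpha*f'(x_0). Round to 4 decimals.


We compute the gradient at x_0 and apply the update.
f'(x) = 30*x - 5
f'(5.7215) = 30*5.7215 - 5 = 166.645
x_1 = 5.7215 - 0.005*166.645 = 4.8883


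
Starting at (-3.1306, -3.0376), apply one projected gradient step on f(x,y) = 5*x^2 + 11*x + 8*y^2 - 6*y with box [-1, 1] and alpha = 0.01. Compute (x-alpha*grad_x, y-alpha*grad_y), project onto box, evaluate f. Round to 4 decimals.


Step 1: Compute gradient at (-3.1306, -3.0376).
grad_x = 2*5*-3.1306 + 11 = -20.306
grad_y = 2*8*-3.0376 - 6 = -54.6016
Step 2: Gradient step.
x_raw = -3.1306 - 0.01*-20.306 = -2.9275
y_raw = -3.0376 - 0.01*-54.6016 = -2.4916
Step 3: Project onto [-1, 1].
x_proj = clip(-2.9275) = -1.0
y_proj = clip(-2.4916) = -1.0
Step 4: Evaluate f.
f(-1.0, -1.0) = 8.0


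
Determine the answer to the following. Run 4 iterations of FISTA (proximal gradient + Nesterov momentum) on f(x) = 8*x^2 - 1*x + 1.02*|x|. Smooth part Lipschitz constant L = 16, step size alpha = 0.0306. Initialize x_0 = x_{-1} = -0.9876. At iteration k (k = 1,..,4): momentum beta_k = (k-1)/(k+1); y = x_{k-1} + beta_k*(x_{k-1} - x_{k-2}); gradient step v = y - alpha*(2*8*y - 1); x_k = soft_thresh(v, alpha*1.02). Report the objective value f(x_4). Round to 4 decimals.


FISTA on f(x) = 8*x^2 - 1*x + 1.02*|x|
L = 16, alpha = 0.0306
Iteration 1: beta = 0.0, y = -0.9876 + 0.0*(-0.9876 + 0.9876) = -0.9876
  grad(y) = -16.8016, v = y - alpha*grad = -0.4735
  prox(v) = soft_thresh(-0.4735, 0.0312) = -0.4423
Iteration 2: beta = 0.3333, y = -0.4423 + 0.3333*(-0.4423 + 0.9876) = -0.2605
  grad(y) = -5.1677, v = y - alpha*grad = -0.1023
  prox(v) = soft_thresh(-0.1023, 0.0312) = -0.0711
Iteration 3: beta = 0.5, y = -0.0711 + 0.5*(-0.0711 + 0.4423) = 0.1144
  grad(y) = 0.8308, v = y - alpha*grad = 0.089
  prox(v) = soft_thresh(0.089, 0.0312) = 0.0578
Iteration 4: beta = 0.6, y = 0.0578 + 0.6*(0.0578 + 0.0711) = 0.1351
  grad(y) = 1.1623, v = y - alpha*grad = 0.0996
  prox(v) = soft_thresh(0.0996, 0.0312) = 0.0684
f(x_4) = 8*0.0684^2 - 1*0.0684 + 1.02*|0.0684| = 0.0388


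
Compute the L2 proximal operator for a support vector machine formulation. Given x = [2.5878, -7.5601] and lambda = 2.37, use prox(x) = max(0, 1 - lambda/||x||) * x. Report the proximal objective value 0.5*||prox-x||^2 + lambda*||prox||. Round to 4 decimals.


Step 1: Compute ||x||.
||x|| = 7.9907
Step 2: Compute scaling factor.
scale = max(0, 1 - 2.37/7.9907) = 0.7034
Step 3: prox(x) = [1.8203, -5.3178]
||prox(x)|| = 5.6207
Step 4: Proximal objective.
0.5*||prox-x||^2 = 2.8085
lambda*||prox|| = 13.3211
Total = 16.1296


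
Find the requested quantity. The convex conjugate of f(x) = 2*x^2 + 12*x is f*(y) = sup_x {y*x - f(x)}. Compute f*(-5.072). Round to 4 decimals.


f*(y) = sup_x {y*x - a*x^2 - b*x} = sup_x {(y-b)*x - a*x^2}
FOC: (y - b) - 2a*x = 0 => x* = (y - b)/(2a)
x* = (-5.072 - 12)/(2*2) = -4.268
f*(-5.072) = (y-b)^2/(4a) = (-5.072 - 12)^2/(4*2)
= 291.4532/8 = 36.4316


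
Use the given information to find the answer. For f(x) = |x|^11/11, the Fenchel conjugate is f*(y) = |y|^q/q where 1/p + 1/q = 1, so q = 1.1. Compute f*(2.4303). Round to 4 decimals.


The conjugate exponent q satisfies 1/p + 1/q = 1.
p = 11, so q = 11/(11 - 1) = 1.1
|y|^q = 2.4303^1.1 = 2.656
f*(2.4303) = 2.656 / 1.1 = 2.4145


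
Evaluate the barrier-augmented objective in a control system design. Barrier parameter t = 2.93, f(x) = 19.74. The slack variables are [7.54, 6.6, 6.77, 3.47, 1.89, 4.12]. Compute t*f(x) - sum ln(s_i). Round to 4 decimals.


Step 1: Compute log-barrier.
ln values: [2.0202, 1.8871, 1.9125, 1.2442, 0.6366, 1.4159]
phi = -(2.0202 + 1.8871 + 1.9125 + 1.2442 + 0.6366 + 1.4159) = -9.1164
Step 2: Compute augmented objective.
t*f(x) = 2.93*19.74 = 57.8382
Total = 57.8382 - 9.1164 = 48.7218


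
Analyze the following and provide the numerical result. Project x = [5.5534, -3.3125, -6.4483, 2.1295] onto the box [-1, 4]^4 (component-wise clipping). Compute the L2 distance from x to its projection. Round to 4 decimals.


Project each component onto [-1, 4].
clip(5.5534) = 4.0, clip(-3.3125) = -1.0, clip(-6.4483) = -1.0, clip(2.1295) = 2.1295
Projection = [4.0, -1.0, -1.0, 2.1295]
Squared diffs: [2.4131, 5.3477, 29.684, 0.0]
Distance = sqrt(37.4448) = 6.1192


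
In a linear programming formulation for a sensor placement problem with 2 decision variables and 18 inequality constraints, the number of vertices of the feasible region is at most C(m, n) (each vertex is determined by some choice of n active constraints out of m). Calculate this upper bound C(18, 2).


Each vertex corresponds to some choice of n active constraints out of m, so the number of vertices is at most C(m, n) = m! / (n!(m-n)!).
m = 18, n = 2
Numerator: 18 * 17
Denominator: 2! = 2
C(18, 2) = 153


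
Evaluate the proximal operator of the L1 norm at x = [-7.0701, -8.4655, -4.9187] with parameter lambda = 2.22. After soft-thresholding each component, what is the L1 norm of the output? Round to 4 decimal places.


Soft-thresholding with lambda = 2.22:
prox(-7.0701) = sign(-7.0701)*max(|-7.0701| - 2.22, 0) = -4.8501
prox(-8.4655) = sign(-8.4655)*max(|-8.4655| - 2.22, 0) = -6.2455
prox(-4.9187) = sign(-4.9187)*max(|-4.9187| - 2.22, 0) = -2.6987
prox(x) = [-4.8501, -6.2455, -2.6987]
||prox(x)||_1 = 4.8501 + 6.2455 + 2.6987 = 13.7943


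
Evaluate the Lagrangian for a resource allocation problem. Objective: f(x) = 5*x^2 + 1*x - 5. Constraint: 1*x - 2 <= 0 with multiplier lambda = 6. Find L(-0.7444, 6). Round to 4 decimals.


Step 1: Evaluate f(x).
f(-0.7444) = 5*(-0.7444)^2 + 1*(-0.7444) - 5 = -2.9737
Step 2: Evaluate g(x).
g(-0.7444) = 1*-0.7444 - 2 = -2.7444
Step 3: Compute Lagrangian.
L = -2.9737 + 6*-2.7444 = -19.4401


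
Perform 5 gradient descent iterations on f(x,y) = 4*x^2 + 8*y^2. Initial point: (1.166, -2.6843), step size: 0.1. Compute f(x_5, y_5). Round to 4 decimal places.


Gradient descent on f(x,y) = 4*x^2 + 8*y^2.
Starting point: (1.166, -2.6843), alpha = 0.1
Step 1: grad_x = 2*4*1.166 = 9.328, grad_y = 2*8*-2.6843 = -42.9488
  x_1 = 1.166 - 0.1*9.328 = 0.2332
  y_1 = -2.6843 - 0.1*-42.9488 = 1.6106
Step 2: grad_x = 2*4*0.2332 = 1.8656, grad_y = 2*8*1.6106 = 25.7693
  x_2 = 0.2332 - 0.1*1.8656 = 0.0466
  y_2 = 1.6106 - 0.1*25.7693 = -0.9663
Step 3: grad_x = 2*4*0.0466 = 0.3731, grad_y = 2*8*-0.9663 = -15.4616
  x_3 = 0.0466 - 0.1*0.3731 = 0.0093
  y_3 = -0.9663 - 0.1*-15.4616 = 0.5798
Step 4: grad_x = 2*4*0.0093 = 0.0746, grad_y = 2*8*0.5798 = 9.2769
  x_4 = 0.0093 - 0.1*0.0746 = 0.0019
  y_4 = 0.5798 - 0.1*9.2769 = -0.3479
Step 5: grad_x = 2*4*0.0019 = 0.0149, grad_y = 2*8*-0.3479 = -5.5662
  x_5 = 0.0019 - 0.1*0.0149 = 0.0004
  y_5 = -0.3479 - 0.1*-5.5662 = 0.2087
f(0.0004, 0.2087) = 4*0.0004^2 + 8*0.2087^2 = 0.3486


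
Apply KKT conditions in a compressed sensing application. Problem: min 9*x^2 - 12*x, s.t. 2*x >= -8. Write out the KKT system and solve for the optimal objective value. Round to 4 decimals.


Step 1: Try lambda = 0 (constraint inactive).
Stationarity: 2*9*x - 12 = 0
x* = 12/(2*9) = 2/3 = 0.6667 (rounded; the exact value 2/3 is used below)
Check constraint: 2*0.6667 = 1.3334 >= -8 -- satisfied.
Step 2: Compute optimal value.
f(x*) = 9*(2/3)^2 - 12*(2/3) = -4.0


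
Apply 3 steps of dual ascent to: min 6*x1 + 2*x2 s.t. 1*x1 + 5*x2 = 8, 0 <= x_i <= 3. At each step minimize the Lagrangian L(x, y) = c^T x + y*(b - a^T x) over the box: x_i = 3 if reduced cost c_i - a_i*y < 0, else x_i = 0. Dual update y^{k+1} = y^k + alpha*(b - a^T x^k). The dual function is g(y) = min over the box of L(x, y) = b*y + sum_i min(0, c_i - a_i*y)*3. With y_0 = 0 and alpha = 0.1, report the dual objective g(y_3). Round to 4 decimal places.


Dual ascent for LP: min 6*x1 + 2*x2, 1*x1 + 5*x2 = 8, 0 <= x_i <= 3
Step 1: y^k = 0.0, reduced costs: (6.0, 2.0)
  x^k = (0.0, 0.0), subgradient = b - a^T x = 8.0
  y^{k+1} = 0.0 + 0.1*8.0 = 0.8
Step 2: y^k = 0.8, reduced costs: (5.2, -2.0)
  x^k = (0.0, 3.0), subgradient = b - a^T x = -7.0
  y^{k+1} = 0.8 + 0.1*-7.0 = 0.1
Step 3: y^k = 0.1, reduced costs: (5.9, 1.5)
  x^k = (0.0, 0.0), subgradient = b - a^T x = 8.0
  y^{k+1} = 0.1 + 0.1*8.0 = 0.9
Dual objective at y_3 = 0.9: reduced costs (5.1, -2.5), box minimizer x = (0.0, 3.0)
g(y_3) = b*y + (c1 - a1*y)*x1 + (c2 - a2*y)*x2 = 8*0.9 + 5.1*0.0 + (-2.5)*3.0 = 7.2 + 0.0 - 7.5 = -0.3


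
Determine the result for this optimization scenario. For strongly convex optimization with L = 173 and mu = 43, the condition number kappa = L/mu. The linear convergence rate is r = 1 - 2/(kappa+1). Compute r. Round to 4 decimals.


Step 1: Compute the condition number.
kappa = L/mu = 173/43 = 4.0233
Step 2: Compute the convergence rate.
r = 1 - 2/(kappa + 1) = 1 - 2*mu/(L + mu) = (L - mu)/(L + mu) = 130/216 = 0.6019


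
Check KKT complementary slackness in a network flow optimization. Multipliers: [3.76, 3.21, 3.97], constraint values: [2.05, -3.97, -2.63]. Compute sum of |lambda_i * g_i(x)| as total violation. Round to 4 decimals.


KKT complementary slackness check:
lambda_1 * g_1 = 3.76 * 2.05 = 7.708
lambda_2 * g_2 = 3.21 * -3.97 = -12.7437
lambda_3 * g_3 = 3.97 * -2.63 = -10.4411
Total violation = 7.708 + 12.7437 + 10.4411 = 30.8928


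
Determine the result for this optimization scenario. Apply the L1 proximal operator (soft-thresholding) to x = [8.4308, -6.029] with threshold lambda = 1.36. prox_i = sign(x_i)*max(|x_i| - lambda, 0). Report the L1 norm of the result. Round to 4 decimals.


Soft-thresholding with lambda = 1.36:
prox(8.4308) = sign(8.4308)*max(|8.4308| - 1.36, 0) = 7.0708
prox(-6.029) = sign(-6.029)*max(|-6.029| - 1.36, 0) = -4.669
prox(x) = [7.0708, -4.669]
||prox(x)||_1 = 7.0708 + 4.669 = 11.7398


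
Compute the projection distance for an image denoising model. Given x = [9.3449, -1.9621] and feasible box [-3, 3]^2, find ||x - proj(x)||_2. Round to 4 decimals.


Project each component onto [-3, 3].
clip(9.3449) = 3.0, clip(-1.9621) = -1.9621
Projection = [3.0, -1.9621]
Squared diffs: [40.2578, 0.0]
Distance = sqrt(40.2578) = 6.3449


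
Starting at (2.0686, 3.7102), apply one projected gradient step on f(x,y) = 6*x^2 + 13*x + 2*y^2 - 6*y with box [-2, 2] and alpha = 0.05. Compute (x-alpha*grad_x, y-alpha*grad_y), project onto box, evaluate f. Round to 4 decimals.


Step 1: Compute gradient at (2.0686, 3.7102).
grad_x = 2*6*2.0686 + 13 = 37.8232
grad_y = 2*2*3.7102 - 6 = 8.8408
Step 2: Gradient step.
x_raw = 2.0686 - 0.05*37.8232 = 0.1774
y_raw = 3.7102 - 0.05*8.8408 = 3.2682
Step 3: Project onto [-2, 2].
x_proj = clip(0.1774) = 0.1774
y_proj = clip(3.2682) = 2.0
Step 4: Evaluate f.
f(0.1774, 2.0) = -1.5044


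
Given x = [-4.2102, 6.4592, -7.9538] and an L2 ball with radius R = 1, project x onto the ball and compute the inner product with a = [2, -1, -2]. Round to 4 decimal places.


Step 1: Compute ||x|| (intermediates to 6 decimals).
||x|| = sqrt((-4.2102)^2 + 6.4592^2 + (-7.9538)^2) = 11.077454
Step 2: Project.
Since ||x|| > R, scale = R/||x|| = 1/11.077454 = 0.090273, proj(x) = scale * x
proj(x) = [-0.380067, 0.583091, -0.718013]
Step 3: Dot product.
a^T * proj(x) = 2*(-0.380067) - 1*0.583091 - 2*(-0.718013) = 0.0928


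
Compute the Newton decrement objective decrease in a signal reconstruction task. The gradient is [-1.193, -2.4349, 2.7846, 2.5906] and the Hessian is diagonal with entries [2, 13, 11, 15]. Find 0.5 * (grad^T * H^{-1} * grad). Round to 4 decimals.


Step 1: H is diagonal, so H^(-1) * g = [-0.5965, -0.1873, 0.2531, 0.1727].
Step 2: g^T H^(-1) g = sum_i g_i^2 / H_ii
  = (-1.193)^2/2 + (-2.4349)^2/13 + (2.7846)^2/11 + (2.5906)^2/15
  = 0.7116 + 0.4561 + 0.7049 + 0.4474 = 2.32
Step 3: Objective decrease = 0.5 * g^T H^(-1) g = 1.16


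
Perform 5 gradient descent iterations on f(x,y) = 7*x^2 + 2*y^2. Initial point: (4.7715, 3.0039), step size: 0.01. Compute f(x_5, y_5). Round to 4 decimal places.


Gradient descent on f(x,y) = 7*x^2 + 2*y^2.
Starting point: (4.7715, 3.0039), alpha = 0.01
Step 1: grad_x = 2*7*4.7715 = 66.801, grad_y = 2*2*3.0039 = 12.0156
  x_1 = 4.7715 - 0.01*66.801 = 4.1035
  y_1 = 3.0039 - 0.01*12.0156 = 2.8837
Step 2: grad_x = 2*7*4.1035 = 57.4489, grad_y = 2*2*2.8837 = 11.535
  x_2 = 4.1035 - 0.01*57.4489 = 3.529
  y_2 = 2.8837 - 0.01*11.535 = 2.7684
Step 3: grad_x = 2*7*3.529 = 49.406, grad_y = 2*2*2.7684 = 11.0736
  x_3 = 3.529 - 0.01*49.406 = 3.0349
  y_3 = 2.7684 - 0.01*11.0736 = 2.6577
Step 4: grad_x = 2*7*3.0349 = 42.4892, grad_y = 2*2*2.6577 = 10.6306
  x_4 = 3.0349 - 0.01*42.4892 = 2.61
  y_4 = 2.6577 - 0.01*10.6306 = 2.5514
Step 5: grad_x = 2*7*2.61 = 36.5407, grad_y = 2*2*2.5514 = 10.2054
  x_5 = 2.61 - 0.01*36.5407 = 2.2446
  y_5 = 2.5514 - 0.01*10.2054 = 2.4493
f(2.2446, 2.4493) = 7*2.2446^2 + 2*2.4493^2 = 47.2671


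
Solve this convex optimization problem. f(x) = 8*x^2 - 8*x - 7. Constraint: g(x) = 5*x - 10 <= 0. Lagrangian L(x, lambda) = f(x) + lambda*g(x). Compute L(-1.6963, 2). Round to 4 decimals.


Step 1: Evaluate f(x).
f(-1.6963) = 8*(-1.6963)^2 - 8*(-1.6963) - 7 = 29.5899
Step 2: Evaluate g(x).
g(-1.6963) = 5*-1.6963 - 10 = -18.4815
Step 3: Compute Lagrangian.
L = 29.5899 + 2*-18.4815 = -7.3731


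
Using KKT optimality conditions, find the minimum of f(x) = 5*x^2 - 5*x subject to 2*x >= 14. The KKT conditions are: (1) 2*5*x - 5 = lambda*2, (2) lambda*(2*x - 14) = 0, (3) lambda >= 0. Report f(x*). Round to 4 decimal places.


Step 1: Try lambda = 0 (constraint inactive).
x_unc = 5/(2*5) = 0.5
Check: 2*0.5 = 1.0 < 14 -- violated!
Step 2: Constraint must be active: 2*x = 14
x* = 14/2 = 7.0
lambda = (2*5*7.0 - 5)/2 = 32.5
Step 3: Compute optimal value.
f(x*) = 5*7.0^2 - 5*7.0 = 210.0


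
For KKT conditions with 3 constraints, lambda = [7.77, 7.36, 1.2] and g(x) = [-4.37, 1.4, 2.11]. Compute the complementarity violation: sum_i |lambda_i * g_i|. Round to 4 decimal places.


KKT complementary slackness check:
lambda_1 * g_1 = 7.77 * -4.37 = -33.9549
lambda_2 * g_2 = 7.36 * 1.4 = 10.304
lambda_3 * g_3 = 1.2 * 2.11 = 2.532
Total violation = 33.9549 + 10.304 + 2.532 = 46.7909


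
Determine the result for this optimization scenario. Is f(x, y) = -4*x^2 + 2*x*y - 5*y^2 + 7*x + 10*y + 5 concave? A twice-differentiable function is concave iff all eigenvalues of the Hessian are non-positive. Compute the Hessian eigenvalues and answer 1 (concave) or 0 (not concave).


The Hessian of f(x,y) = -4*x^2 + 2*x*y - 5*y^2 + 7*x + 10*y + 5 is:
H = [[-8, 2], [2, -10]]
Trace = -8 - 10 = -18
Determinant = -8*-10 - (2)^2 = 76
Discriminant = (-18)^2 - 4*76 = 20.0
Eigenvalues: lambda_1 = -11.2361, lambda_2 = -6.7639
The function is concave.

1


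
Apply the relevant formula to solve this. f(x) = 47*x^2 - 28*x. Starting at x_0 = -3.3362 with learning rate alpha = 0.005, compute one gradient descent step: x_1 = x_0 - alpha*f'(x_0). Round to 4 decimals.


We compute the gradient at x_0 and apply the update.
f'(x) = 94*x - 28
f'(-3.3362) = 94*-3.3362 - 28 = -341.6028
x_1 = -3.3362 - 0.005*-341.6028 = -1.6282


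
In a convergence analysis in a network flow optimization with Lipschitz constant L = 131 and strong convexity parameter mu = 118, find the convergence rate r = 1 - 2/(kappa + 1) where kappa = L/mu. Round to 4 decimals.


Step 1: Compute the condition number.
kappa = L/mu = 131/118 = 1.1102
Step 2: Compute the convergence rate.
r = 1 - 2/(kappa + 1) = 1 - 2*mu/(L + mu) = (L - mu)/(L + mu) = 13/249 = 0.0522


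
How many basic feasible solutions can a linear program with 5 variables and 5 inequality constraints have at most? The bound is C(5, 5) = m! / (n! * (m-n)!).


Each vertex corresponds to some choice of n active constraints out of m, so the number of vertices is at most C(m, n) = m! / (n!(m-n)!).
m = 5, n = 5
Numerator: 5 * 4 * 3 * 2 * 1
Denominator: 5! = 120
C(5, 5) = 1


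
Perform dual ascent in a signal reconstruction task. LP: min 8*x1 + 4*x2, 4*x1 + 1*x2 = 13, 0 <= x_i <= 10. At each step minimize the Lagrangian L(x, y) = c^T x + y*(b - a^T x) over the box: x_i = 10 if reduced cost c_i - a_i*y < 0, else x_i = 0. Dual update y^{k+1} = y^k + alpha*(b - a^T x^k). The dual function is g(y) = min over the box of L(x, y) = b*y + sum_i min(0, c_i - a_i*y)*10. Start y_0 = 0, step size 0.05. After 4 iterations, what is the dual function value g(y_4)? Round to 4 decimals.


Dual ascent for LP: min 8*x1 + 4*x2, 4*x1 + 1*x2 = 13, 0 <= x_i <= 10
Step 1: y^k = 0.0, reduced costs: (8.0, 4.0)
  x^k = (0.0, 0.0), subgradient = b - a^T x = 13.0
  y^{k+1} = 0.0 + 0.05*13.0 = 0.65
Step 2: y^k = 0.65, reduced costs: (5.4, 3.35)
  x^k = (0.0, 0.0), subgradient = b - a^T x = 13.0
  y^{k+1} = 0.65 + 0.05*13.0 = 1.3
Step 3: y^k = 1.3, reduced costs: (2.8, 2.7)
  x^k = (0.0, 0.0), subgradient = b - a^T x = 13.0
  y^{k+1} = 1.3 + 0.05*13.0 = 1.95
Step 4: y^k = 1.95, reduced costs: (0.2, 2.05)
  x^k = (0.0, 0.0), subgradient = b - a^T x = 13.0
  y^{k+1} = 1.95 + 0.05*13.0 = 2.6
Dual objective at y_4 = 2.6: reduced costs (-2.4, 1.4), box minimizer x = (10.0, 0.0)
g(y_4) = b*y + (c1 - a1*y)*x1 + (c2 - a2*y)*x2 = 13*2.6 + (-2.4)*10.0 + 1.4*0.0 = 33.8 - 24.0 + 0.0 = 9.8


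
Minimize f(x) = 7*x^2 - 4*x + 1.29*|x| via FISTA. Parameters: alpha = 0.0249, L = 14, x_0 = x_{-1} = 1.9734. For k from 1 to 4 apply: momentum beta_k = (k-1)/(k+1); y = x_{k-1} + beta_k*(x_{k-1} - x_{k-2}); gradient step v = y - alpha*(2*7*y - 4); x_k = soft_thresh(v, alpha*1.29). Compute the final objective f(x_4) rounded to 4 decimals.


FISTA on f(x) = 7*x^2 - 4*x + 1.29*|x|
L = 14, alpha = 0.0249
Iteration 1: beta = 0.0, y = 1.9734 + 0.0*(1.9734 - 1.9734) = 1.9734
  grad(y) = 23.6276, v = y - alpha*grad = 1.3851
  prox(v) = soft_thresh(1.3851, 0.0321) = 1.353
Iteration 2: beta = 0.3333, y = 1.353 + 0.3333*(1.353 - 1.9734) = 1.1461
  grad(y) = 12.0459, v = y - alpha*grad = 0.8462
  prox(v) = soft_thresh(0.8462, 0.0321) = 0.8141
Iteration 3: beta = 0.5, y = 0.8141 + 0.5*(0.8141 - 1.353) = 0.5446
  grad(y) = 3.6248, v = y - alpha*grad = 0.4544
  prox(v) = soft_thresh(0.4544, 0.0321) = 0.4223
Iteration 4: beta = 0.6, y = 0.4223 + 0.6*(0.4223 - 0.8141) = 0.1872
  grad(y) = -1.3798, v = y - alpha*grad = 0.2215
  prox(v) = soft_thresh(0.2215, 0.0321) = 0.1894
f(x_4) = 7*0.1894^2 - 4*0.1894 + 1.29*|0.1894| = -0.2622
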